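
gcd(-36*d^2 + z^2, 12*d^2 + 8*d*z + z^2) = 6*d + z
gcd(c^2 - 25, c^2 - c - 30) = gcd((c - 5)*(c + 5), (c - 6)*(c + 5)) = c + 5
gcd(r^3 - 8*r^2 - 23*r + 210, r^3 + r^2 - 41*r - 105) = r^2 - 2*r - 35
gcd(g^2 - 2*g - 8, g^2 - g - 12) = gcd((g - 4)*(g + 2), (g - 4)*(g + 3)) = g - 4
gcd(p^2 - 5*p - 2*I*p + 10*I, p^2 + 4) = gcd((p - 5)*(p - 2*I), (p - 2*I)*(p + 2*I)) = p - 2*I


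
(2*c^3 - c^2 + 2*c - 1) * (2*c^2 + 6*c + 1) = 4*c^5 + 10*c^4 + 9*c^2 - 4*c - 1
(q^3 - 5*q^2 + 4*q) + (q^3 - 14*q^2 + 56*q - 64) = 2*q^3 - 19*q^2 + 60*q - 64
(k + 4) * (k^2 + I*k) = k^3 + 4*k^2 + I*k^2 + 4*I*k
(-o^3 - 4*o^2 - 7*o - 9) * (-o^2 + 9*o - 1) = o^5 - 5*o^4 - 28*o^3 - 50*o^2 - 74*o + 9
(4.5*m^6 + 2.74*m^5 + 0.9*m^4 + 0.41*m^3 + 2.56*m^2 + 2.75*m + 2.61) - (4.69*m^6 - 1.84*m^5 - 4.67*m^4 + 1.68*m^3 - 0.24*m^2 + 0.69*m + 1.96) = -0.19*m^6 + 4.58*m^5 + 5.57*m^4 - 1.27*m^3 + 2.8*m^2 + 2.06*m + 0.65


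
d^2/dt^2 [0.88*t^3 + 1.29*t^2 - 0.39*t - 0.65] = 5.28*t + 2.58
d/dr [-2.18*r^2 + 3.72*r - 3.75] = 3.72 - 4.36*r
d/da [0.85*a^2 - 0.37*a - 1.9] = 1.7*a - 0.37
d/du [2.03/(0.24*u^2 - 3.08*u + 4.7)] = (6.2524 - 0.9744*u)/(0.24*u^2 - 3.08*u + 4.7)^2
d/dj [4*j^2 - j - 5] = 8*j - 1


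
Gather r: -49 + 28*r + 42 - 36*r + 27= 20 - 8*r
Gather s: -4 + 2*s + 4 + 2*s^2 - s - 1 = 2*s^2 + s - 1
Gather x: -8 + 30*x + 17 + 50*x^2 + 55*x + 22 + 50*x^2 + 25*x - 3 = 100*x^2 + 110*x + 28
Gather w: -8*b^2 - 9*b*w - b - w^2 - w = -8*b^2 - b - w^2 + w*(-9*b - 1)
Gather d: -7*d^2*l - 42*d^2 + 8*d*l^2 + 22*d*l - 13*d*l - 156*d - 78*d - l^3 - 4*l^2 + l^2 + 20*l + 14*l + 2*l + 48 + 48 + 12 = d^2*(-7*l - 42) + d*(8*l^2 + 9*l - 234) - l^3 - 3*l^2 + 36*l + 108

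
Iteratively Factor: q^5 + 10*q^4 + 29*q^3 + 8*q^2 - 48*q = (q - 1)*(q^4 + 11*q^3 + 40*q^2 + 48*q) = (q - 1)*(q + 4)*(q^3 + 7*q^2 + 12*q) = (q - 1)*(q + 4)^2*(q^2 + 3*q) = q*(q - 1)*(q + 4)^2*(q + 3)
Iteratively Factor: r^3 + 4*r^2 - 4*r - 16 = (r + 2)*(r^2 + 2*r - 8) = (r - 2)*(r + 2)*(r + 4)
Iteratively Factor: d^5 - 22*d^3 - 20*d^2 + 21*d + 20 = (d - 5)*(d^4 + 5*d^3 + 3*d^2 - 5*d - 4) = (d - 5)*(d - 1)*(d^3 + 6*d^2 + 9*d + 4) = (d - 5)*(d - 1)*(d + 1)*(d^2 + 5*d + 4) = (d - 5)*(d - 1)*(d + 1)^2*(d + 4)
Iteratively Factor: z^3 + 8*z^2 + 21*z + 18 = (z + 3)*(z^2 + 5*z + 6) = (z + 2)*(z + 3)*(z + 3)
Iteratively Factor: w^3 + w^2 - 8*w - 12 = (w + 2)*(w^2 - w - 6) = (w + 2)^2*(w - 3)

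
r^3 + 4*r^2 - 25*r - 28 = (r - 4)*(r + 1)*(r + 7)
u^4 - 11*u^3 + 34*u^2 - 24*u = u*(u - 6)*(u - 4)*(u - 1)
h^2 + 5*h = h*(h + 5)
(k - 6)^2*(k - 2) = k^3 - 14*k^2 + 60*k - 72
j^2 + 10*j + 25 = (j + 5)^2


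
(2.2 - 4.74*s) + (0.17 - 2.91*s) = 2.37 - 7.65*s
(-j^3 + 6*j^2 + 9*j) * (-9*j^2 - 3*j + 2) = 9*j^5 - 51*j^4 - 101*j^3 - 15*j^2 + 18*j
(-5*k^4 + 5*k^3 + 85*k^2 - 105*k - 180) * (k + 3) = -5*k^5 - 10*k^4 + 100*k^3 + 150*k^2 - 495*k - 540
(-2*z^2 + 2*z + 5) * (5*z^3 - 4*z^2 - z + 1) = -10*z^5 + 18*z^4 + 19*z^3 - 24*z^2 - 3*z + 5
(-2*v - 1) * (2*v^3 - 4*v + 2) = -4*v^4 - 2*v^3 + 8*v^2 - 2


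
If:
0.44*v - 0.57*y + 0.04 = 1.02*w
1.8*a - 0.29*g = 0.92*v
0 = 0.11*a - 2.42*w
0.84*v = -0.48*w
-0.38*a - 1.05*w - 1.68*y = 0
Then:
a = -0.46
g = -2.88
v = 0.01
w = -0.02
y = 0.12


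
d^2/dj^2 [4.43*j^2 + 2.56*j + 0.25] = 8.86000000000000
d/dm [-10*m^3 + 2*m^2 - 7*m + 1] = -30*m^2 + 4*m - 7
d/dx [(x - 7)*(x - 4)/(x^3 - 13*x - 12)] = (-x^2 + 14*x + 31)/(x^4 + 8*x^3 + 22*x^2 + 24*x + 9)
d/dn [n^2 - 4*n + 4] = 2*n - 4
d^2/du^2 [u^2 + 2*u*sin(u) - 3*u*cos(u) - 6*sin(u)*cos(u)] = -2*u*sin(u) + 3*u*cos(u) + 6*sin(u) + 12*sin(2*u) + 4*cos(u) + 2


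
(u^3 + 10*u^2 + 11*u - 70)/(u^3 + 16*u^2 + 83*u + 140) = (u - 2)/(u + 4)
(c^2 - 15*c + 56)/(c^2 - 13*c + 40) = (c - 7)/(c - 5)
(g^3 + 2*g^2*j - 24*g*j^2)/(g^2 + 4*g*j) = (g^2 + 2*g*j - 24*j^2)/(g + 4*j)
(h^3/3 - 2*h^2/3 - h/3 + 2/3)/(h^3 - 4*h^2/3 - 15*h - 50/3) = (-h^3 + 2*h^2 + h - 2)/(-3*h^3 + 4*h^2 + 45*h + 50)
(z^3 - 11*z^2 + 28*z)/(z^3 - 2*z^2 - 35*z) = (z - 4)/(z + 5)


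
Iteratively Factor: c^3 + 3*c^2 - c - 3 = (c + 1)*(c^2 + 2*c - 3) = (c + 1)*(c + 3)*(c - 1)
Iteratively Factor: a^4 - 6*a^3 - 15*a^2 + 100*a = (a + 4)*(a^3 - 10*a^2 + 25*a) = (a - 5)*(a + 4)*(a^2 - 5*a) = a*(a - 5)*(a + 4)*(a - 5)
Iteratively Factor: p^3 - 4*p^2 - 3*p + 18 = (p + 2)*(p^2 - 6*p + 9) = (p - 3)*(p + 2)*(p - 3)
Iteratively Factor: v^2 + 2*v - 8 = (v + 4)*(v - 2)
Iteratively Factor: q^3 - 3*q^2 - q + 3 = (q - 3)*(q^2 - 1) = (q - 3)*(q + 1)*(q - 1)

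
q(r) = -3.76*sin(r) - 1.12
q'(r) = -3.76*cos(r)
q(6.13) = -0.55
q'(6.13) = -3.72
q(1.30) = -4.74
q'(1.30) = -1.01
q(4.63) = 2.63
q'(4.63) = 0.31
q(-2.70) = 0.49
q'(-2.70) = 3.40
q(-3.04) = -0.74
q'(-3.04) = 3.74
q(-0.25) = -0.19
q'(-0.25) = -3.64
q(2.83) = -2.27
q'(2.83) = 3.58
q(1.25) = -4.69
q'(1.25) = -1.19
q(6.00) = -0.07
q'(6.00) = -3.61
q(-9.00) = 0.43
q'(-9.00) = 3.43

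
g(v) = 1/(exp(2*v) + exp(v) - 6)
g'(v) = (-2*exp(2*v) - exp(v))/(exp(2*v) + exp(v) - 6)^2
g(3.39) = 0.00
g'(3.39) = -0.00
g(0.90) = 0.40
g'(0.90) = -2.31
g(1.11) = 0.16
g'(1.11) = -0.55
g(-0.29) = -0.21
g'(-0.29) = -0.08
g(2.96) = 0.00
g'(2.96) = -0.01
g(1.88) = 0.02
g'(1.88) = -0.05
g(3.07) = 0.00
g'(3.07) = -0.00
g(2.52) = 0.01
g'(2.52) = -0.01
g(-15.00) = -0.17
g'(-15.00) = 0.00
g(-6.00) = -0.17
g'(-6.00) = 0.00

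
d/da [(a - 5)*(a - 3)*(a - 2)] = 3*a^2 - 20*a + 31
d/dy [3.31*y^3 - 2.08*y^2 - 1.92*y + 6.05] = 9.93*y^2 - 4.16*y - 1.92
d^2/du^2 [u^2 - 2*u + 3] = 2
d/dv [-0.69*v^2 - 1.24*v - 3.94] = -1.38*v - 1.24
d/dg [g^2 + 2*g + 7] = 2*g + 2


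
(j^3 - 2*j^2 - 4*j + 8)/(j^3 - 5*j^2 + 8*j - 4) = (j + 2)/(j - 1)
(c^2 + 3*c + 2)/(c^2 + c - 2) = (c + 1)/(c - 1)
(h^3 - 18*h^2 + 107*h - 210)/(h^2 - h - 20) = (h^2 - 13*h + 42)/(h + 4)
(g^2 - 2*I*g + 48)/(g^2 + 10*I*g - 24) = (g - 8*I)/(g + 4*I)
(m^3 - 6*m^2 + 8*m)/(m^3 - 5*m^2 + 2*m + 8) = m/(m + 1)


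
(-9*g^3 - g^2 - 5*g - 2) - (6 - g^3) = -8*g^3 - g^2 - 5*g - 8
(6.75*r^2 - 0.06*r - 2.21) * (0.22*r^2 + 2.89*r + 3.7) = 1.485*r^4 + 19.4943*r^3 + 24.3154*r^2 - 6.6089*r - 8.177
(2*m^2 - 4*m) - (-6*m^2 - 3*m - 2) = 8*m^2 - m + 2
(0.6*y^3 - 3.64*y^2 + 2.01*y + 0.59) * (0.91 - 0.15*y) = -0.09*y^4 + 1.092*y^3 - 3.6139*y^2 + 1.7406*y + 0.5369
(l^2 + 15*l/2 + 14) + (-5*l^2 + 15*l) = -4*l^2 + 45*l/2 + 14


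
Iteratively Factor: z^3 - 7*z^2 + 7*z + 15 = (z - 5)*(z^2 - 2*z - 3) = (z - 5)*(z - 3)*(z + 1)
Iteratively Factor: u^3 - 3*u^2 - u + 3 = (u + 1)*(u^2 - 4*u + 3) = (u - 1)*(u + 1)*(u - 3)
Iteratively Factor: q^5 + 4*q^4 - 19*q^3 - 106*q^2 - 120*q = (q + 4)*(q^4 - 19*q^2 - 30*q) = q*(q + 4)*(q^3 - 19*q - 30) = q*(q + 3)*(q + 4)*(q^2 - 3*q - 10) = q*(q + 2)*(q + 3)*(q + 4)*(q - 5)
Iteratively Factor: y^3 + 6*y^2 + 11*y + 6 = (y + 3)*(y^2 + 3*y + 2) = (y + 1)*(y + 3)*(y + 2)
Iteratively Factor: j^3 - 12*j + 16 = (j - 2)*(j^2 + 2*j - 8) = (j - 2)*(j + 4)*(j - 2)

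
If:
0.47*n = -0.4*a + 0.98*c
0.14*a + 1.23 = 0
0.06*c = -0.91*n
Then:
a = -8.79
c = -3.48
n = 0.23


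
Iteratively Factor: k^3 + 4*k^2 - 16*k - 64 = (k + 4)*(k^2 - 16) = (k - 4)*(k + 4)*(k + 4)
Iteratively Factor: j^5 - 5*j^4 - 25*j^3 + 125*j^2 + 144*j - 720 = (j - 4)*(j^4 - j^3 - 29*j^2 + 9*j + 180) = (j - 4)*(j + 4)*(j^3 - 5*j^2 - 9*j + 45) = (j - 4)*(j - 3)*(j + 4)*(j^2 - 2*j - 15) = (j - 4)*(j - 3)*(j + 3)*(j + 4)*(j - 5)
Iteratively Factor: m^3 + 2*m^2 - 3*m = (m + 3)*(m^2 - m) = m*(m + 3)*(m - 1)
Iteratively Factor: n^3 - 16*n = (n - 4)*(n^2 + 4*n) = (n - 4)*(n + 4)*(n)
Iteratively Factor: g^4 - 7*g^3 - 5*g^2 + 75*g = (g + 3)*(g^3 - 10*g^2 + 25*g) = (g - 5)*(g + 3)*(g^2 - 5*g) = g*(g - 5)*(g + 3)*(g - 5)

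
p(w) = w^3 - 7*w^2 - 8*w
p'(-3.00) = 61.00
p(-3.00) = -66.00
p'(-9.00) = 361.00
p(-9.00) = -1224.00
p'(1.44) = -21.94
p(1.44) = -23.05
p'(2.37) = -24.33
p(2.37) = -44.97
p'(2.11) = -24.18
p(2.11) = -38.65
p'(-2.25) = 38.69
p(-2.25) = -28.83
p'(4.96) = -3.64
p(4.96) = -89.87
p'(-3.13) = 65.21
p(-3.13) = -74.20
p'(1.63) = -22.85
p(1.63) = -27.31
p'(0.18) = -10.42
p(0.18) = -1.66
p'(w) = 3*w^2 - 14*w - 8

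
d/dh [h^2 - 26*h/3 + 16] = 2*h - 26/3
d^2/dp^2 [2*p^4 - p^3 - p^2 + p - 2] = 24*p^2 - 6*p - 2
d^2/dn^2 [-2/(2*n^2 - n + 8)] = 4*(4*n^2 - 2*n - (4*n - 1)^2 + 16)/(2*n^2 - n + 8)^3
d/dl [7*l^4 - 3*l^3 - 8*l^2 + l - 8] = 28*l^3 - 9*l^2 - 16*l + 1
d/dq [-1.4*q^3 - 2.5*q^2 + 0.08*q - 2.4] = -4.2*q^2 - 5.0*q + 0.08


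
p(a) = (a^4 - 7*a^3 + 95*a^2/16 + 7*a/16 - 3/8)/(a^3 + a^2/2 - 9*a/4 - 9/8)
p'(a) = (-3*a^2 - a + 9/4)*(a^4 - 7*a^3 + 95*a^2/16 + 7*a/16 - 3/8)/(a^3 + a^2/2 - 9*a/4 - 9/8)^2 + (4*a^3 - 21*a^2 + 95*a/8 + 7/16)/(a^3 + a^2/2 - 9*a/4 - 9/8) = (128*a^6 + 128*a^5 - 2072*a^4 + 3344*a^3 + 1430*a^2 - 1662*a - 171)/(2*(64*a^6 + 64*a^5 - 272*a^4 - 288*a^3 + 252*a^2 + 324*a + 81))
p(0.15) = 0.14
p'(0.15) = -1.41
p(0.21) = 0.05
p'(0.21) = -1.37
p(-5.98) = -16.26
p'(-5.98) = 0.36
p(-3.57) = -17.22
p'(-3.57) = -2.06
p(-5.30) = -16.09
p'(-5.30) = 0.11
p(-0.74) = 13.92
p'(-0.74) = -6.64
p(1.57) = -13.64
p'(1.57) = 167.17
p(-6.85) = -16.66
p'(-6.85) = 0.56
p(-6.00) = -16.26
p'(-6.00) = 0.37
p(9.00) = 2.60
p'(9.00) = 0.90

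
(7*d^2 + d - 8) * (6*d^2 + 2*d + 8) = 42*d^4 + 20*d^3 + 10*d^2 - 8*d - 64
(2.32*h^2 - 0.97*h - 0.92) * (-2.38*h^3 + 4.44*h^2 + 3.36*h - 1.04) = -5.5216*h^5 + 12.6094*h^4 + 5.678*h^3 - 9.7568*h^2 - 2.0824*h + 0.9568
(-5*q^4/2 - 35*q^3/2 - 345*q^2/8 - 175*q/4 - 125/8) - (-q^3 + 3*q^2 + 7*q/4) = -5*q^4/2 - 33*q^3/2 - 369*q^2/8 - 91*q/2 - 125/8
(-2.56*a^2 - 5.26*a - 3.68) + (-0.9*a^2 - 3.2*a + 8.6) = -3.46*a^2 - 8.46*a + 4.92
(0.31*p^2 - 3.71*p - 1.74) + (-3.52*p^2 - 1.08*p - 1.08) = -3.21*p^2 - 4.79*p - 2.82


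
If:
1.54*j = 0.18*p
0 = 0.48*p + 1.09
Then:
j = -0.27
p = -2.27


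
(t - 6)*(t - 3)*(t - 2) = t^3 - 11*t^2 + 36*t - 36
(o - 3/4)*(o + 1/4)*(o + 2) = o^3 + 3*o^2/2 - 19*o/16 - 3/8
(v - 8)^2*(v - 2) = v^3 - 18*v^2 + 96*v - 128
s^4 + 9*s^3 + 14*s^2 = s^2*(s + 2)*(s + 7)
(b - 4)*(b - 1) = b^2 - 5*b + 4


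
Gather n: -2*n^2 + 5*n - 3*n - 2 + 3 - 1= -2*n^2 + 2*n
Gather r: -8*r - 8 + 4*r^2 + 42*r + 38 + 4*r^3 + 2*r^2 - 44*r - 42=4*r^3 + 6*r^2 - 10*r - 12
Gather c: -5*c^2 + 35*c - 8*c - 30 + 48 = -5*c^2 + 27*c + 18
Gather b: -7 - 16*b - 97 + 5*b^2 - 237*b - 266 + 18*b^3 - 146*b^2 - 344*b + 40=18*b^3 - 141*b^2 - 597*b - 330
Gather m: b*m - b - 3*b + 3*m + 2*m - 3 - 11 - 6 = -4*b + m*(b + 5) - 20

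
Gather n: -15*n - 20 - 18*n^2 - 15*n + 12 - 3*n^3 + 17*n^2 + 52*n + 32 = -3*n^3 - n^2 + 22*n + 24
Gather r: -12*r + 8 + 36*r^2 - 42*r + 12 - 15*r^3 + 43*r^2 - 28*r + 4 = -15*r^3 + 79*r^2 - 82*r + 24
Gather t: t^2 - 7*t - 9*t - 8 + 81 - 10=t^2 - 16*t + 63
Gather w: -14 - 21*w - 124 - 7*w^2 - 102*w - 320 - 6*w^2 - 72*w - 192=-13*w^2 - 195*w - 650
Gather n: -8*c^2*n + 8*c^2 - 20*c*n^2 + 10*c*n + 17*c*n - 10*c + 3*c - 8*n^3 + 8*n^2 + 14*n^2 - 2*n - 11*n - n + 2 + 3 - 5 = 8*c^2 - 7*c - 8*n^3 + n^2*(22 - 20*c) + n*(-8*c^2 + 27*c - 14)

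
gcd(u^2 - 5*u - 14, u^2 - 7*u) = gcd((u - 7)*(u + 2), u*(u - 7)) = u - 7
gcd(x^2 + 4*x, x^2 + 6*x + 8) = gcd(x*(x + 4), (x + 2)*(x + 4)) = x + 4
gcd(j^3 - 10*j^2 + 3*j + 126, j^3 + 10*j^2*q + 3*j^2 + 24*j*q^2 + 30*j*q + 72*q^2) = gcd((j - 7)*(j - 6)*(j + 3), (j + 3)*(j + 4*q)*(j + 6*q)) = j + 3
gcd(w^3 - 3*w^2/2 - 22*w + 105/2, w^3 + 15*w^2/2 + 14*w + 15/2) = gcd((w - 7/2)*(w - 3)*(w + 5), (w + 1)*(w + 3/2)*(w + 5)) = w + 5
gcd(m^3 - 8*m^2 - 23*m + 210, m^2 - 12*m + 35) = m - 7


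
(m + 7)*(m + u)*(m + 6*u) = m^3 + 7*m^2*u + 7*m^2 + 6*m*u^2 + 49*m*u + 42*u^2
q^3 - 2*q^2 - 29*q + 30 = (q - 6)*(q - 1)*(q + 5)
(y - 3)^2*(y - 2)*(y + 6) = y^4 - 2*y^3 - 27*y^2 + 108*y - 108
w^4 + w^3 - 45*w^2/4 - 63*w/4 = w*(w - 7/2)*(w + 3/2)*(w + 3)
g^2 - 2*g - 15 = (g - 5)*(g + 3)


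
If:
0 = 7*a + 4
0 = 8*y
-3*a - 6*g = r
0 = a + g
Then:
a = -4/7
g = 4/7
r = -12/7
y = 0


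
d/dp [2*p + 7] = 2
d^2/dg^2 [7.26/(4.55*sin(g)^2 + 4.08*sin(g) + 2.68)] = (-601.2006*sin(g)^4 - 404.32392*sin(g)^3 + 1135.061796*sin(g)^2 + 888.031584*sin(g) + 64.648848)/(4.55*sin(g)^2 + 4.08*sin(g) + 2.68)^3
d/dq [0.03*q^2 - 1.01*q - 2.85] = 0.06*q - 1.01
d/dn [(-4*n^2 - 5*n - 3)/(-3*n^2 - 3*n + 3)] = (-n^2 - 14*n - 8)/(3*(n^4 + 2*n^3 - n^2 - 2*n + 1))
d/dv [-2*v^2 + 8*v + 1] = 8 - 4*v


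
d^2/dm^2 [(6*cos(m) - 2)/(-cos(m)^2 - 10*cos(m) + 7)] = 4*(27*(1 - cos(2*m))^2*cos(m) - 34*(1 - cos(2*m))^2 + 308*cos(m) + 40*cos(2*m) + 114*cos(3*m) - 6*cos(5*m) - 648)/(20*cos(m) + cos(2*m) - 13)^3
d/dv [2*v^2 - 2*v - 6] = 4*v - 2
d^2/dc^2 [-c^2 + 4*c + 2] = -2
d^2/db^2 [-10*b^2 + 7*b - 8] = -20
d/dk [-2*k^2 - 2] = -4*k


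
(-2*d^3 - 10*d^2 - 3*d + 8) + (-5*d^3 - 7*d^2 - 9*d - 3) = -7*d^3 - 17*d^2 - 12*d + 5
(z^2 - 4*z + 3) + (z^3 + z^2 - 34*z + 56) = z^3 + 2*z^2 - 38*z + 59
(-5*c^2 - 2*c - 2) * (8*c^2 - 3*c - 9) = -40*c^4 - c^3 + 35*c^2 + 24*c + 18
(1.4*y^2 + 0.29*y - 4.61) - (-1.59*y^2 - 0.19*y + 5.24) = 2.99*y^2 + 0.48*y - 9.85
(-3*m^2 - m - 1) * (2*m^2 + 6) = -6*m^4 - 2*m^3 - 20*m^2 - 6*m - 6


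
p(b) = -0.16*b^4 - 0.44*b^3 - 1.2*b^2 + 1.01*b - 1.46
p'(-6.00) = 106.13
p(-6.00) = -163.04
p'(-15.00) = 1900.01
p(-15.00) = -6901.61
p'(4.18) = -78.83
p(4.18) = -99.19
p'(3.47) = -49.95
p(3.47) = -53.99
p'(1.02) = -3.49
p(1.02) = -2.32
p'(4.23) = -81.20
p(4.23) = -103.19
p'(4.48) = -93.78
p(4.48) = -125.03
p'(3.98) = -69.80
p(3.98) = -84.34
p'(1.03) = -3.56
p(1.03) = -2.35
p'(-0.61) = 2.13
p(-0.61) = -2.44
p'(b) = -0.64*b^3 - 1.32*b^2 - 2.4*b + 1.01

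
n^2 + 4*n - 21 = (n - 3)*(n + 7)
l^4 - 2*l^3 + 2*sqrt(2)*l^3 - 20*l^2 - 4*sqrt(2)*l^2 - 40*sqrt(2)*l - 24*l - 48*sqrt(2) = (l - 6)*(l + 2)^2*(l + 2*sqrt(2))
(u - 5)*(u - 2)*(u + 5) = u^3 - 2*u^2 - 25*u + 50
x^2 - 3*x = x*(x - 3)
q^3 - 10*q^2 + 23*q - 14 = (q - 7)*(q - 2)*(q - 1)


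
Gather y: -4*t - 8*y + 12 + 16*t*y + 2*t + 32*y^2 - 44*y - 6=-2*t + 32*y^2 + y*(16*t - 52) + 6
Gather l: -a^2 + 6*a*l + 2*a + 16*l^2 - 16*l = -a^2 + 2*a + 16*l^2 + l*(6*a - 16)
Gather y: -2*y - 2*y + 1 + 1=2 - 4*y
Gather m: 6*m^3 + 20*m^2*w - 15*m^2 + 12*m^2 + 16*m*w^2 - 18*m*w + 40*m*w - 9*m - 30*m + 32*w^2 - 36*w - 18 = 6*m^3 + m^2*(20*w - 3) + m*(16*w^2 + 22*w - 39) + 32*w^2 - 36*w - 18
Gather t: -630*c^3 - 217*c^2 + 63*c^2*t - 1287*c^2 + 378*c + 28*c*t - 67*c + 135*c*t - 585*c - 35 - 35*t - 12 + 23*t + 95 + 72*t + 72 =-630*c^3 - 1504*c^2 - 274*c + t*(63*c^2 + 163*c + 60) + 120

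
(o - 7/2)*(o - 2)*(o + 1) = o^3 - 9*o^2/2 + 3*o/2 + 7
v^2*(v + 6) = v^3 + 6*v^2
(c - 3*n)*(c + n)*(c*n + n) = c^3*n - 2*c^2*n^2 + c^2*n - 3*c*n^3 - 2*c*n^2 - 3*n^3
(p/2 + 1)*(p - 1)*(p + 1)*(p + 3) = p^4/2 + 5*p^3/2 + 5*p^2/2 - 5*p/2 - 3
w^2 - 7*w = w*(w - 7)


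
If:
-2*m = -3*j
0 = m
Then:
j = 0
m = 0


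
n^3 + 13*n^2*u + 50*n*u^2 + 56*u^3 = (n + 2*u)*(n + 4*u)*(n + 7*u)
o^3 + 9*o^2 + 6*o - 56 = (o - 2)*(o + 4)*(o + 7)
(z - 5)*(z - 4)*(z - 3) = z^3 - 12*z^2 + 47*z - 60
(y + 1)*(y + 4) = y^2 + 5*y + 4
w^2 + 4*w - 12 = (w - 2)*(w + 6)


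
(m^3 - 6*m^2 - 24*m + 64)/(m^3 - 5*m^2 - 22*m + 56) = (m - 8)/(m - 7)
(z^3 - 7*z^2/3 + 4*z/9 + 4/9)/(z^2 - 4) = (z^2 - z/3 - 2/9)/(z + 2)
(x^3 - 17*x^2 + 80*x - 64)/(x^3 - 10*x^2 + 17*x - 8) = (x - 8)/(x - 1)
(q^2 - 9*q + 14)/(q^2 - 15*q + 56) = (q - 2)/(q - 8)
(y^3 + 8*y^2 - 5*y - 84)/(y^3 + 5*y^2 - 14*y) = (y^2 + y - 12)/(y*(y - 2))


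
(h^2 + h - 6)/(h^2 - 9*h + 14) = (h + 3)/(h - 7)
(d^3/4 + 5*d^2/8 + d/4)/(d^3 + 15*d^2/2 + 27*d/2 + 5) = d/(4*(d + 5))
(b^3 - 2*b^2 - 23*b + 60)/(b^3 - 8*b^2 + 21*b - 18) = (b^2 + b - 20)/(b^2 - 5*b + 6)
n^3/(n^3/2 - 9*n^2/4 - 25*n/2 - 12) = 4*n^3/(2*n^3 - 9*n^2 - 50*n - 48)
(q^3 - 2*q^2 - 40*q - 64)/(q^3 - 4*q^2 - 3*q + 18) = (q^2 - 4*q - 32)/(q^2 - 6*q + 9)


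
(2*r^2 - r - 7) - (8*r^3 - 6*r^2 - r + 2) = -8*r^3 + 8*r^2 - 9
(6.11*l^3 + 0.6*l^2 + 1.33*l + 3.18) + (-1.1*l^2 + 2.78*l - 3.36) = 6.11*l^3 - 0.5*l^2 + 4.11*l - 0.18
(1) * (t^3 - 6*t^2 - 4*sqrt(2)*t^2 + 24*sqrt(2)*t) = t^3 - 6*t^2 - 4*sqrt(2)*t^2 + 24*sqrt(2)*t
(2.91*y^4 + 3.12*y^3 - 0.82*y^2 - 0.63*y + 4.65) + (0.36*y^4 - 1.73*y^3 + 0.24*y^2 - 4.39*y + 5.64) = 3.27*y^4 + 1.39*y^3 - 0.58*y^2 - 5.02*y + 10.29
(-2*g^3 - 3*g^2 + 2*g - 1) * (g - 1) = -2*g^4 - g^3 + 5*g^2 - 3*g + 1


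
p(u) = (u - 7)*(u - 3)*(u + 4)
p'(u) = (u - 7)*(u - 3) + (u - 7)*(u + 4) + (u - 3)*(u + 4)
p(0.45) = 74.33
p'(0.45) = -23.79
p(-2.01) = 89.83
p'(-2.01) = 17.24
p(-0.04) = 84.75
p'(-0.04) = -18.52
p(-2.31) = 83.55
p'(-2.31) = 24.73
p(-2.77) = 69.34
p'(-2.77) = 37.26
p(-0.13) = 86.37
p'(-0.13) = -17.39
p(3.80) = -19.97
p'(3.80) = -21.28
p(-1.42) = 96.02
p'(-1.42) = 4.09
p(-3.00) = 60.00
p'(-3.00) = 44.00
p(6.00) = -30.00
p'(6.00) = 17.00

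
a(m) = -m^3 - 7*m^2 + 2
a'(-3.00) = 15.00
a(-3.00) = -34.00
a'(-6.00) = -24.00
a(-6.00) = -34.00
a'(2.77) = -61.80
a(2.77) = -72.96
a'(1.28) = -22.84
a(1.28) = -11.57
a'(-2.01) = 16.02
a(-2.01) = -18.16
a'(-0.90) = 10.17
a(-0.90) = -2.94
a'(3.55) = -87.51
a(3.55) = -130.96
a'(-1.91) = 15.80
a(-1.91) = -16.57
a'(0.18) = -2.62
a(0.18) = 1.77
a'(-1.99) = 15.98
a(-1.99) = -17.84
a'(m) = -3*m^2 - 14*m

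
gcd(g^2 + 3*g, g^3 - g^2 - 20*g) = g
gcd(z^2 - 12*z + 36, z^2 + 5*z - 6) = 1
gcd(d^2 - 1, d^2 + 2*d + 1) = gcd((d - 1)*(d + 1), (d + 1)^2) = d + 1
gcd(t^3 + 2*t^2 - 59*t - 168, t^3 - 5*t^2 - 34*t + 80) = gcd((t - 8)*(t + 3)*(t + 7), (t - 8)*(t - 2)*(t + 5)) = t - 8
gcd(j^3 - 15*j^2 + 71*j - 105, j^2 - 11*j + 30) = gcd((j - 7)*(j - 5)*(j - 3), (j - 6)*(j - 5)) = j - 5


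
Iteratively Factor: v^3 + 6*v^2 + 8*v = (v)*(v^2 + 6*v + 8) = v*(v + 4)*(v + 2)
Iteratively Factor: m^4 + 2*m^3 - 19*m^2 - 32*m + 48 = (m - 1)*(m^3 + 3*m^2 - 16*m - 48) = (m - 1)*(m + 3)*(m^2 - 16) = (m - 4)*(m - 1)*(m + 3)*(m + 4)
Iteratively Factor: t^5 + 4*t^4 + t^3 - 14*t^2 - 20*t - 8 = (t + 2)*(t^4 + 2*t^3 - 3*t^2 - 8*t - 4) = (t + 2)^2*(t^3 - 3*t - 2) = (t + 1)*(t + 2)^2*(t^2 - t - 2) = (t - 2)*(t + 1)*(t + 2)^2*(t + 1)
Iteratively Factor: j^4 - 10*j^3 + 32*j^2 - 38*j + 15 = (j - 1)*(j^3 - 9*j^2 + 23*j - 15) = (j - 1)^2*(j^2 - 8*j + 15) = (j - 3)*(j - 1)^2*(j - 5)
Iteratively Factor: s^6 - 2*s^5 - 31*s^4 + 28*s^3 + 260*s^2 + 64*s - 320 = (s - 5)*(s^5 + 3*s^4 - 16*s^3 - 52*s^2 + 64) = (s - 5)*(s + 4)*(s^4 - s^3 - 12*s^2 - 4*s + 16) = (s - 5)*(s - 4)*(s + 4)*(s^3 + 3*s^2 - 4) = (s - 5)*(s - 4)*(s + 2)*(s + 4)*(s^2 + s - 2) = (s - 5)*(s - 4)*(s - 1)*(s + 2)*(s + 4)*(s + 2)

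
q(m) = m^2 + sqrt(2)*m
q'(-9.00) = -16.59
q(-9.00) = 68.27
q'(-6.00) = -10.59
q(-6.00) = 27.51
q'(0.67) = 2.75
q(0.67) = 1.40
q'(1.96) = 5.33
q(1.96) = 6.61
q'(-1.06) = -0.71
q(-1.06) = -0.38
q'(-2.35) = -3.29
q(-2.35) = 2.20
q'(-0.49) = 0.43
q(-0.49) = -0.45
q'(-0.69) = 0.03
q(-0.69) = -0.50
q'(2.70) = 6.81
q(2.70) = 11.11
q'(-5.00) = -8.59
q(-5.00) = 17.93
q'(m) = 2*m + sqrt(2)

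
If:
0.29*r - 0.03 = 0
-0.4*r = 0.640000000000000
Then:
No Solution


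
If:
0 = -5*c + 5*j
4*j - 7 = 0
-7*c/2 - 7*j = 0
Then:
No Solution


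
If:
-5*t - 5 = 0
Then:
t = -1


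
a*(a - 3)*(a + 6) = a^3 + 3*a^2 - 18*a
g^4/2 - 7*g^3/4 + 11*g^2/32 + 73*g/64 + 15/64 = (g/2 + 1/4)*(g - 3)*(g - 5/4)*(g + 1/4)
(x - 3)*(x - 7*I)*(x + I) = x^3 - 3*x^2 - 6*I*x^2 + 7*x + 18*I*x - 21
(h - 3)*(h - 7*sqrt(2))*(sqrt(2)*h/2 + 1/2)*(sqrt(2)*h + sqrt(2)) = h^4 - 13*sqrt(2)*h^3/2 - 2*h^3 - 10*h^2 + 13*sqrt(2)*h^2 + 14*h + 39*sqrt(2)*h/2 + 21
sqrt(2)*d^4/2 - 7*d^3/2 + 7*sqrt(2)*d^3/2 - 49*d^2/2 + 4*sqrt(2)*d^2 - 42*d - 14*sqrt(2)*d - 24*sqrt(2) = (d + 3)*(d + 4)*(d - 4*sqrt(2))*(sqrt(2)*d/2 + 1/2)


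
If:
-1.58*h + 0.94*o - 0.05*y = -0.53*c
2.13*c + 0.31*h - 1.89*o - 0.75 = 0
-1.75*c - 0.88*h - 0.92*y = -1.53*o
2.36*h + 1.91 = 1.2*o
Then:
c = -1.66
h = -2.14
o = -2.62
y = 0.85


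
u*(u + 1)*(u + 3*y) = u^3 + 3*u^2*y + u^2 + 3*u*y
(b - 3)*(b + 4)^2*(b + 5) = b^4 + 10*b^3 + 17*b^2 - 88*b - 240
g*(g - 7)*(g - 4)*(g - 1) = g^4 - 12*g^3 + 39*g^2 - 28*g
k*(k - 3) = k^2 - 3*k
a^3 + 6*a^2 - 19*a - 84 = (a - 4)*(a + 3)*(a + 7)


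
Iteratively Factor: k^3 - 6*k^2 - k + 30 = (k + 2)*(k^2 - 8*k + 15) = (k - 3)*(k + 2)*(k - 5)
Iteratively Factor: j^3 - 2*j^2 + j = (j - 1)*(j^2 - j) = (j - 1)^2*(j)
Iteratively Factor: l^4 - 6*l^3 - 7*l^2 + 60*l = (l - 5)*(l^3 - l^2 - 12*l) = (l - 5)*(l + 3)*(l^2 - 4*l) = (l - 5)*(l - 4)*(l + 3)*(l)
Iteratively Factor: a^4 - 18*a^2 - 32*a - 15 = (a + 3)*(a^3 - 3*a^2 - 9*a - 5) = (a + 1)*(a + 3)*(a^2 - 4*a - 5) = (a + 1)^2*(a + 3)*(a - 5)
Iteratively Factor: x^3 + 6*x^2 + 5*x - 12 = (x + 4)*(x^2 + 2*x - 3) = (x + 3)*(x + 4)*(x - 1)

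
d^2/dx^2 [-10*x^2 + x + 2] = -20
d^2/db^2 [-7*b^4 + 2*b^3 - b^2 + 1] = -84*b^2 + 12*b - 2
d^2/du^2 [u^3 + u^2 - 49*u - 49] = 6*u + 2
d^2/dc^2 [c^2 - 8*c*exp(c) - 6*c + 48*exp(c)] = -8*c*exp(c) + 32*exp(c) + 2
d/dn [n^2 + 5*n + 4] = 2*n + 5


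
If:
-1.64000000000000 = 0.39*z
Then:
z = -4.21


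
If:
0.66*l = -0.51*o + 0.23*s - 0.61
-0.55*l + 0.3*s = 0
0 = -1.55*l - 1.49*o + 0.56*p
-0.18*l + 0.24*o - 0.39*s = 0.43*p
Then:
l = 0.65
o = -1.50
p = -2.19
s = 1.19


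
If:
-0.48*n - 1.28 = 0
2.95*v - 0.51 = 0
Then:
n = -2.67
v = 0.17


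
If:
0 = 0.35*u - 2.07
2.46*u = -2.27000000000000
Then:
No Solution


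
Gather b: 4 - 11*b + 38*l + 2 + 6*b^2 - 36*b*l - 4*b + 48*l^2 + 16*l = 6*b^2 + b*(-36*l - 15) + 48*l^2 + 54*l + 6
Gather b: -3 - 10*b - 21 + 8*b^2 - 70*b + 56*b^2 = 64*b^2 - 80*b - 24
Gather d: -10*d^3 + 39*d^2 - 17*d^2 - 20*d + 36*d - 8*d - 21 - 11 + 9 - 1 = -10*d^3 + 22*d^2 + 8*d - 24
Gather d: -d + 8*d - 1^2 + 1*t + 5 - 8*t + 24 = 7*d - 7*t + 28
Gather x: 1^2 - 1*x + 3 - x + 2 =6 - 2*x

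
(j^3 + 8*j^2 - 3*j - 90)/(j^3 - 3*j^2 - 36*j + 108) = (j + 5)/(j - 6)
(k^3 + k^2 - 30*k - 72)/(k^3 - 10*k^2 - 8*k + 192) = (k + 3)/(k - 8)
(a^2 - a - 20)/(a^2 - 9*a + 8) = (a^2 - a - 20)/(a^2 - 9*a + 8)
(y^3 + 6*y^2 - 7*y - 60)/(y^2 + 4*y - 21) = (y^2 + 9*y + 20)/(y + 7)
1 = 1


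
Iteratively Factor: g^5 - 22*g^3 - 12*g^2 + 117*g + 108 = (g + 1)*(g^4 - g^3 - 21*g^2 + 9*g + 108) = (g - 4)*(g + 1)*(g^3 + 3*g^2 - 9*g - 27) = (g - 4)*(g - 3)*(g + 1)*(g^2 + 6*g + 9) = (g - 4)*(g - 3)*(g + 1)*(g + 3)*(g + 3)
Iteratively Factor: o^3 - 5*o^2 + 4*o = (o - 4)*(o^2 - o) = o*(o - 4)*(o - 1)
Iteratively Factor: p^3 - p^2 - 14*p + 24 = (p - 2)*(p^2 + p - 12) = (p - 3)*(p - 2)*(p + 4)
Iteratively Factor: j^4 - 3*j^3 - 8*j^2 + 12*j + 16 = (j + 2)*(j^3 - 5*j^2 + 2*j + 8) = (j - 4)*(j + 2)*(j^2 - j - 2) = (j - 4)*(j - 2)*(j + 2)*(j + 1)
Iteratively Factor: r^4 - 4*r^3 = (r)*(r^3 - 4*r^2) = r^2*(r^2 - 4*r) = r^3*(r - 4)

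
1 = 1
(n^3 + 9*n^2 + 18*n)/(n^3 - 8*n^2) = (n^2 + 9*n + 18)/(n*(n - 8))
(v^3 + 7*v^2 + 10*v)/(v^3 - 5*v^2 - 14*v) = (v + 5)/(v - 7)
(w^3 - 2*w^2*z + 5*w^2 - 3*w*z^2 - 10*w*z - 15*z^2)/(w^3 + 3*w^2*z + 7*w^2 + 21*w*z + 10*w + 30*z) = (w^2 - 2*w*z - 3*z^2)/(w^2 + 3*w*z + 2*w + 6*z)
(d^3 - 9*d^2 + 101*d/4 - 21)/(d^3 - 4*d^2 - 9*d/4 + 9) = (2*d - 7)/(2*d + 3)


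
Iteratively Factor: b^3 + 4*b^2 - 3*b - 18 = (b + 3)*(b^2 + b - 6) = (b + 3)^2*(b - 2)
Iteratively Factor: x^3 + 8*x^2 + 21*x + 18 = (x + 2)*(x^2 + 6*x + 9) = (x + 2)*(x + 3)*(x + 3)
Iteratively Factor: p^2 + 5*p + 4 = (p + 4)*(p + 1)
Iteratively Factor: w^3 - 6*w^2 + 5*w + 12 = (w - 3)*(w^2 - 3*w - 4) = (w - 4)*(w - 3)*(w + 1)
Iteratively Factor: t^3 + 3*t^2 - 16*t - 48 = (t - 4)*(t^2 + 7*t + 12) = (t - 4)*(t + 4)*(t + 3)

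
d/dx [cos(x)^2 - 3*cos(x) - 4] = (3 - 2*cos(x))*sin(x)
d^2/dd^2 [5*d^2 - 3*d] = 10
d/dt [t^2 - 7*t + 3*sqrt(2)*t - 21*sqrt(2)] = 2*t - 7 + 3*sqrt(2)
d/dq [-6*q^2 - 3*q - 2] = -12*q - 3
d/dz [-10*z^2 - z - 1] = -20*z - 1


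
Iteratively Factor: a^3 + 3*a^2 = (a)*(a^2 + 3*a) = a^2*(a + 3)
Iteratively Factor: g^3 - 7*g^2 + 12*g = (g - 4)*(g^2 - 3*g) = g*(g - 4)*(g - 3)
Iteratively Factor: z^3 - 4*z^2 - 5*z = (z)*(z^2 - 4*z - 5) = z*(z - 5)*(z + 1)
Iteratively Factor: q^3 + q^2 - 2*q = (q)*(q^2 + q - 2) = q*(q - 1)*(q + 2)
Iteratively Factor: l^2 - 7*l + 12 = (l - 4)*(l - 3)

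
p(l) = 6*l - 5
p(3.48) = 15.88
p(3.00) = 13.00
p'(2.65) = 6.00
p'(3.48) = 6.00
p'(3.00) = 6.00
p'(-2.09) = 6.00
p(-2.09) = -17.54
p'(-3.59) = 6.00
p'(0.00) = 6.00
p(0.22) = -3.68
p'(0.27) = 6.00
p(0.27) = -3.38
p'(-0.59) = 6.00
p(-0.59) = -8.54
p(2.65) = 10.90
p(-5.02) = -35.12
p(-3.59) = -26.54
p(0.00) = -5.00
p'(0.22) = 6.00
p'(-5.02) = 6.00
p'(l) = 6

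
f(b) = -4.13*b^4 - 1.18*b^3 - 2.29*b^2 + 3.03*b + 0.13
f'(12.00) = -29108.25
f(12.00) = -87971.99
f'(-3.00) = 430.95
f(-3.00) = -332.24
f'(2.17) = -192.38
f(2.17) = -107.71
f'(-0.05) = 3.25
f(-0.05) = -0.03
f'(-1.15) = 28.74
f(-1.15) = -11.81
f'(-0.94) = 17.93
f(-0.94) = -6.99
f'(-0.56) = 7.39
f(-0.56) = -2.48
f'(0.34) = 0.41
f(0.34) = 0.79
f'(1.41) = -56.77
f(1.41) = -19.78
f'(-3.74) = 834.86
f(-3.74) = -789.55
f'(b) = -16.52*b^3 - 3.54*b^2 - 4.58*b + 3.03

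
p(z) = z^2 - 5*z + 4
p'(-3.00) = -11.00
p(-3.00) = 28.00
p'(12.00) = 19.00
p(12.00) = 88.00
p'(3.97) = 2.94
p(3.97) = -0.09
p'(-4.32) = -13.64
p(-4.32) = 44.26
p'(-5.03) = -15.06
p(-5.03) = 54.45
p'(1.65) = -1.70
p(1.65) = -1.53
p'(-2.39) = -9.78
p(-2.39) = 21.66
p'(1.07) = -2.86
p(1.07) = -0.21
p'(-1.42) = -7.84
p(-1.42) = 13.12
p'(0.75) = -3.50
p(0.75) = 0.81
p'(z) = 2*z - 5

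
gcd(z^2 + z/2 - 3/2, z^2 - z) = z - 1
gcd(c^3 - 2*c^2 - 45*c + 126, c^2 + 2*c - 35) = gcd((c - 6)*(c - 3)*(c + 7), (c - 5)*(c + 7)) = c + 7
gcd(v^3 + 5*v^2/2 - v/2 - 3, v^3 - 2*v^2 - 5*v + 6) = v^2 + v - 2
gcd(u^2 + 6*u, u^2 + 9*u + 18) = u + 6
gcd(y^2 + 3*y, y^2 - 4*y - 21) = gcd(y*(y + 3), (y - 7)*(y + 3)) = y + 3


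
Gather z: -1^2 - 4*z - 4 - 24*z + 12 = 7 - 28*z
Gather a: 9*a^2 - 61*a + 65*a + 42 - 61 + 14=9*a^2 + 4*a - 5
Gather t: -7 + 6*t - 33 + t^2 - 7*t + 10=t^2 - t - 30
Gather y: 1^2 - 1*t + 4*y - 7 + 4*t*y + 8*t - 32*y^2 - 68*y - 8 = 7*t - 32*y^2 + y*(4*t - 64) - 14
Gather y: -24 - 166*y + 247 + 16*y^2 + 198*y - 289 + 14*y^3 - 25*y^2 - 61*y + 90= 14*y^3 - 9*y^2 - 29*y + 24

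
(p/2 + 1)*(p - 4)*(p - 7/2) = p^3/2 - 11*p^2/4 - p/2 + 14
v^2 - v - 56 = (v - 8)*(v + 7)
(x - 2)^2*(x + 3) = x^3 - x^2 - 8*x + 12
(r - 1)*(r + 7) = r^2 + 6*r - 7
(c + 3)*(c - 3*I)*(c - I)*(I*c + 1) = I*c^4 + 5*c^3 + 3*I*c^3 + 15*c^2 - 7*I*c^2 - 3*c - 21*I*c - 9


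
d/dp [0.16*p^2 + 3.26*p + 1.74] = 0.32*p + 3.26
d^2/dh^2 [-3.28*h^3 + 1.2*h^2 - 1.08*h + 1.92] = 2.4 - 19.68*h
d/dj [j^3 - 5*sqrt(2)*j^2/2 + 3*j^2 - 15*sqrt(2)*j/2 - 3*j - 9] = 3*j^2 - 5*sqrt(2)*j + 6*j - 15*sqrt(2)/2 - 3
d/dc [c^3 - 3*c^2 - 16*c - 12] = 3*c^2 - 6*c - 16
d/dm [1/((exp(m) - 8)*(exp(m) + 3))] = (5 - 2*exp(m))*exp(m)/(exp(4*m) - 10*exp(3*m) - 23*exp(2*m) + 240*exp(m) + 576)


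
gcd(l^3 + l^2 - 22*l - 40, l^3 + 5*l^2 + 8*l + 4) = l + 2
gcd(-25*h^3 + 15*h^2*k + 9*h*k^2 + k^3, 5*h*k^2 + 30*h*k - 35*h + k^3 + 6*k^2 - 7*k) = 5*h + k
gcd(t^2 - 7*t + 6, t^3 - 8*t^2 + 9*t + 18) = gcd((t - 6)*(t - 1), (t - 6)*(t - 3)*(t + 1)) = t - 6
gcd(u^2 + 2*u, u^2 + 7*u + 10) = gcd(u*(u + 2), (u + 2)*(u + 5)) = u + 2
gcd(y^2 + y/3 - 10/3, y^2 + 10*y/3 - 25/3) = y - 5/3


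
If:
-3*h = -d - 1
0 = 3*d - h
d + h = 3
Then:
No Solution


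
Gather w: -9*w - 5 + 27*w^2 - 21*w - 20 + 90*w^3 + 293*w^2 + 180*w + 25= 90*w^3 + 320*w^2 + 150*w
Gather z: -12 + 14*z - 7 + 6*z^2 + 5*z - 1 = 6*z^2 + 19*z - 20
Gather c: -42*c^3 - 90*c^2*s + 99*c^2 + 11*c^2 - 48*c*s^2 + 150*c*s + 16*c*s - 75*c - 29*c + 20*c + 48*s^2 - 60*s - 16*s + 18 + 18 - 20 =-42*c^3 + c^2*(110 - 90*s) + c*(-48*s^2 + 166*s - 84) + 48*s^2 - 76*s + 16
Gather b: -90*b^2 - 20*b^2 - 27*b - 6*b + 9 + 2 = -110*b^2 - 33*b + 11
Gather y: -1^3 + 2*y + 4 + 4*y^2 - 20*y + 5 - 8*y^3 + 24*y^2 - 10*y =-8*y^3 + 28*y^2 - 28*y + 8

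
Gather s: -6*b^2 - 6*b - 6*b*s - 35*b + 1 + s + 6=-6*b^2 - 41*b + s*(1 - 6*b) + 7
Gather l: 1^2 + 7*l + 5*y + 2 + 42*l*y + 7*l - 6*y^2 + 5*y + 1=l*(42*y + 14) - 6*y^2 + 10*y + 4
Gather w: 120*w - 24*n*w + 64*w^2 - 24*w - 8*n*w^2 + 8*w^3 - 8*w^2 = 8*w^3 + w^2*(56 - 8*n) + w*(96 - 24*n)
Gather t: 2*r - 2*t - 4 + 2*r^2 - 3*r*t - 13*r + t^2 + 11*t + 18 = 2*r^2 - 11*r + t^2 + t*(9 - 3*r) + 14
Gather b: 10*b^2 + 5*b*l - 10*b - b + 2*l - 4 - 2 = 10*b^2 + b*(5*l - 11) + 2*l - 6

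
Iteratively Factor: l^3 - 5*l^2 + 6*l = (l)*(l^2 - 5*l + 6) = l*(l - 3)*(l - 2)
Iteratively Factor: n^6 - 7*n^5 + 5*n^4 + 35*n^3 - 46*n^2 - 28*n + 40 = (n - 2)*(n^5 - 5*n^4 - 5*n^3 + 25*n^2 + 4*n - 20) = (n - 2)*(n + 2)*(n^4 - 7*n^3 + 9*n^2 + 7*n - 10) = (n - 2)*(n + 1)*(n + 2)*(n^3 - 8*n^2 + 17*n - 10) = (n - 2)^2*(n + 1)*(n + 2)*(n^2 - 6*n + 5) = (n - 5)*(n - 2)^2*(n + 1)*(n + 2)*(n - 1)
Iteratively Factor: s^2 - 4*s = (s - 4)*(s)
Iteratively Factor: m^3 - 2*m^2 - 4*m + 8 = (m + 2)*(m^2 - 4*m + 4) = (m - 2)*(m + 2)*(m - 2)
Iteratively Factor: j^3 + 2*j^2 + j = (j + 1)*(j^2 + j) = j*(j + 1)*(j + 1)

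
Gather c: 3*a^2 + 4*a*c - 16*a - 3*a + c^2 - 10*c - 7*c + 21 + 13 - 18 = 3*a^2 - 19*a + c^2 + c*(4*a - 17) + 16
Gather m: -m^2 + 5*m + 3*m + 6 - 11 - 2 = -m^2 + 8*m - 7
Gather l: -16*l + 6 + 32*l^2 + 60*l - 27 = 32*l^2 + 44*l - 21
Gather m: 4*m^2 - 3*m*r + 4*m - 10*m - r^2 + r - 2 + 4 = 4*m^2 + m*(-3*r - 6) - r^2 + r + 2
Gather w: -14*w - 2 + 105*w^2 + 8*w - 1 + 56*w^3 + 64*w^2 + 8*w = 56*w^3 + 169*w^2 + 2*w - 3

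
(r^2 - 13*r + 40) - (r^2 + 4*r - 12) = 52 - 17*r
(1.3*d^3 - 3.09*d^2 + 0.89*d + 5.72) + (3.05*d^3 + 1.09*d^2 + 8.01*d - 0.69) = 4.35*d^3 - 2.0*d^2 + 8.9*d + 5.03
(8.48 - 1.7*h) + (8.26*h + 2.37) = 6.56*h + 10.85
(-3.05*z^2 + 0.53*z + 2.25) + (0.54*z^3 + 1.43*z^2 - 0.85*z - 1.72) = 0.54*z^3 - 1.62*z^2 - 0.32*z + 0.53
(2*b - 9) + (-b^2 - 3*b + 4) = -b^2 - b - 5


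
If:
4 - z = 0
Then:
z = 4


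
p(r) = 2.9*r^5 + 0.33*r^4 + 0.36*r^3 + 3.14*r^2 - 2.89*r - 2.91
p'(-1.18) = 17.15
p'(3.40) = 2020.52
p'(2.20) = 369.88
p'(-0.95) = 2.80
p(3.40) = 1399.44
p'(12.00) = 303180.95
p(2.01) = 107.42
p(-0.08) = -2.66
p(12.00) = 729492.33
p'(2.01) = 261.49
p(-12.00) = -714908.07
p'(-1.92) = 176.74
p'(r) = 14.5*r^4 + 1.32*r^3 + 1.08*r^2 + 6.28*r - 2.89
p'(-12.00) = 298468.31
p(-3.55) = -1551.86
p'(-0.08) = -3.39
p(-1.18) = -1.71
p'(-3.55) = 2232.30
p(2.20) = 166.95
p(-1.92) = -59.52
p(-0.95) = 0.39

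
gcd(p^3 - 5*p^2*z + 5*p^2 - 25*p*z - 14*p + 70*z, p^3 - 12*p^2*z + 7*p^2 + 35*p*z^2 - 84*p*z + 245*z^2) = -p^2 + 5*p*z - 7*p + 35*z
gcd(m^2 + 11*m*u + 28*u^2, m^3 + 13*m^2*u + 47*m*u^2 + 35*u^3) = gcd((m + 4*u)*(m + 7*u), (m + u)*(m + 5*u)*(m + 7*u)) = m + 7*u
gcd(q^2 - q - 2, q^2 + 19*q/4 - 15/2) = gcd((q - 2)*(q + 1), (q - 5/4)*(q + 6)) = 1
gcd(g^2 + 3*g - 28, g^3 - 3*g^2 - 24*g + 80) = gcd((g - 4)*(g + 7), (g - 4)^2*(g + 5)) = g - 4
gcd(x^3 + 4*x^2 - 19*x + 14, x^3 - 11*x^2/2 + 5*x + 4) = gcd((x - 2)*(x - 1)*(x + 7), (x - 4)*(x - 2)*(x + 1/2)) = x - 2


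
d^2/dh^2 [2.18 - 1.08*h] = 0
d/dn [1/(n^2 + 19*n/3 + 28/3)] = 3*(-6*n - 19)/(3*n^2 + 19*n + 28)^2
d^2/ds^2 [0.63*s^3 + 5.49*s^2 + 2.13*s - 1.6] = 3.78*s + 10.98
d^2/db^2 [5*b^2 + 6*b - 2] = 10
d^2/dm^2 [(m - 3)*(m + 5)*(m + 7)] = 6*m + 18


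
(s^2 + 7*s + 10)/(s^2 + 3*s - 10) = (s + 2)/(s - 2)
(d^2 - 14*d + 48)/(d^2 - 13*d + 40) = (d - 6)/(d - 5)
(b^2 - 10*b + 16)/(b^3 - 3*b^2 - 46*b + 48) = (b - 2)/(b^2 + 5*b - 6)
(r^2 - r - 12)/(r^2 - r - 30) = (-r^2 + r + 12)/(-r^2 + r + 30)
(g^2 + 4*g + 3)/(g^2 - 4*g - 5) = (g + 3)/(g - 5)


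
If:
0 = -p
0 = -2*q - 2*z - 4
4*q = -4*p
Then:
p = 0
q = 0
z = -2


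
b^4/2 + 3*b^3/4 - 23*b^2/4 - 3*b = b*(b/2 + 1/4)*(b - 3)*(b + 4)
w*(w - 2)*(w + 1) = w^3 - w^2 - 2*w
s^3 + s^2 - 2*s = s*(s - 1)*(s + 2)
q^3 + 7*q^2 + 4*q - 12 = (q - 1)*(q + 2)*(q + 6)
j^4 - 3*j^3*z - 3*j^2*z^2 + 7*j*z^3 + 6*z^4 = (j - 3*z)*(j - 2*z)*(j + z)^2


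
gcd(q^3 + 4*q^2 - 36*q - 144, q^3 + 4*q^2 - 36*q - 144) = q^3 + 4*q^2 - 36*q - 144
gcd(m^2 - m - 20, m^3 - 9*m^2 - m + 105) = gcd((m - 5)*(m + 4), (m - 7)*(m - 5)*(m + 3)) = m - 5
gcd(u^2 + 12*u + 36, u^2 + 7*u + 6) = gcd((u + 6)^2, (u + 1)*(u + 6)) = u + 6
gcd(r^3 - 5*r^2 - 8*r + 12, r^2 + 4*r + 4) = r + 2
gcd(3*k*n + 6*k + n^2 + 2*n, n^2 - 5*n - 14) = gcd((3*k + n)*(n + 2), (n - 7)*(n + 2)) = n + 2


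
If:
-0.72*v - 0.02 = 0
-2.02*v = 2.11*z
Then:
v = -0.03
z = 0.03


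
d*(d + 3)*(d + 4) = d^3 + 7*d^2 + 12*d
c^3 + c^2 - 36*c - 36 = (c - 6)*(c + 1)*(c + 6)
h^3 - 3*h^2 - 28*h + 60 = (h - 6)*(h - 2)*(h + 5)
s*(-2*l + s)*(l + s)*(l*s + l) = -2*l^3*s^2 - 2*l^3*s - l^2*s^3 - l^2*s^2 + l*s^4 + l*s^3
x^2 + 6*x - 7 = (x - 1)*(x + 7)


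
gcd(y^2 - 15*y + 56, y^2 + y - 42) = 1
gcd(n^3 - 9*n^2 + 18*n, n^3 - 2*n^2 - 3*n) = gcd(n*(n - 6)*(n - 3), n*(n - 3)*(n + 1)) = n^2 - 3*n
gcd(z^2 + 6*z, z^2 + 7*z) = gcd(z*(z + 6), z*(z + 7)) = z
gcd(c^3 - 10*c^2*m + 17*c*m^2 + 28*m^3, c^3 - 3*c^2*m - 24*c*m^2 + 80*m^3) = c - 4*m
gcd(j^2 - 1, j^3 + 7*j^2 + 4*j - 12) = j - 1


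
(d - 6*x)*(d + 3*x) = d^2 - 3*d*x - 18*x^2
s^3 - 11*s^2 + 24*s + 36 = (s - 6)^2*(s + 1)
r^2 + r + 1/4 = (r + 1/2)^2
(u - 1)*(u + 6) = u^2 + 5*u - 6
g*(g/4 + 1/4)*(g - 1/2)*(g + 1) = g^4/4 + 3*g^3/8 - g/8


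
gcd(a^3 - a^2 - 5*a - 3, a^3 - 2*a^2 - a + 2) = a + 1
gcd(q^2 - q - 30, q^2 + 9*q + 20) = q + 5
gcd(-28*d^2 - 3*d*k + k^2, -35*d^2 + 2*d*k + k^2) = 1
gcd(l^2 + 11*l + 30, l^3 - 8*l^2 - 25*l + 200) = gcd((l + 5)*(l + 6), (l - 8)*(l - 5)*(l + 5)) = l + 5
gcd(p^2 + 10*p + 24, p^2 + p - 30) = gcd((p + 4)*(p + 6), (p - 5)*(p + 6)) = p + 6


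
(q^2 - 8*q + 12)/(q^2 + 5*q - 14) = (q - 6)/(q + 7)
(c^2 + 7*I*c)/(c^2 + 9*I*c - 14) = c/(c + 2*I)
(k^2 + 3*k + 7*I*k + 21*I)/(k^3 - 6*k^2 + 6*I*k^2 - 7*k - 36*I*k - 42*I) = (k^2 + k*(3 + 7*I) + 21*I)/(k^3 + 6*k^2*(-1 + I) - k*(7 + 36*I) - 42*I)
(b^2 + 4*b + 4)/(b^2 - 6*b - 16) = (b + 2)/(b - 8)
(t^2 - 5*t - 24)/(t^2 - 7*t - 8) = (t + 3)/(t + 1)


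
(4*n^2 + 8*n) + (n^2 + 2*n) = 5*n^2 + 10*n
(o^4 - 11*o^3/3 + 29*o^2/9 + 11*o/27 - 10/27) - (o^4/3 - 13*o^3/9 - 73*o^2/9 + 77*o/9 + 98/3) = 2*o^4/3 - 20*o^3/9 + 34*o^2/3 - 220*o/27 - 892/27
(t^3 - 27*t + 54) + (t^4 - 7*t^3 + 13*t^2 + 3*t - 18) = t^4 - 6*t^3 + 13*t^2 - 24*t + 36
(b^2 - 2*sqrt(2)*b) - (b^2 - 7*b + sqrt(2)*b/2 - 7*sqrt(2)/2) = -5*sqrt(2)*b/2 + 7*b + 7*sqrt(2)/2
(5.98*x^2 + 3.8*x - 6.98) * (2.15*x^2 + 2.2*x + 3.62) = 12.857*x^4 + 21.326*x^3 + 15.0006*x^2 - 1.6*x - 25.2676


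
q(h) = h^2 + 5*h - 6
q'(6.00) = 17.00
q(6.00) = 60.00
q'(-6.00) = -7.00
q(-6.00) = 0.00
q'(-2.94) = -0.88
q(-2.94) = -12.06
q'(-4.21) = -3.42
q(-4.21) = -9.33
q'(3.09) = 11.18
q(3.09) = 19.00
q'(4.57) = 14.14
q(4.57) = 37.73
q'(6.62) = 18.24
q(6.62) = 70.92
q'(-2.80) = -0.60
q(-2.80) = -12.16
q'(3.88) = 12.76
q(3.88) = 28.45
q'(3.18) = 11.36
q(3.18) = 20.01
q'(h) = 2*h + 5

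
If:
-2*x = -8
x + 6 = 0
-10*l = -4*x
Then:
No Solution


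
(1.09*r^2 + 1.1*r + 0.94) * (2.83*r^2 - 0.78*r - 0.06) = 3.0847*r^4 + 2.2628*r^3 + 1.7368*r^2 - 0.7992*r - 0.0564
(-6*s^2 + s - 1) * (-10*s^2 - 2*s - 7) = 60*s^4 + 2*s^3 + 50*s^2 - 5*s + 7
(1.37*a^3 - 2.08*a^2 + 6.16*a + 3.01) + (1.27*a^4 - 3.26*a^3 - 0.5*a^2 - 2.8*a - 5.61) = 1.27*a^4 - 1.89*a^3 - 2.58*a^2 + 3.36*a - 2.6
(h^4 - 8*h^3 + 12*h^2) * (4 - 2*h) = -2*h^5 + 20*h^4 - 56*h^3 + 48*h^2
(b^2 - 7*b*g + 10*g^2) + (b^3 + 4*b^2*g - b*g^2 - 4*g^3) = b^3 + 4*b^2*g + b^2 - b*g^2 - 7*b*g - 4*g^3 + 10*g^2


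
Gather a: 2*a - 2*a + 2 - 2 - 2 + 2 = 0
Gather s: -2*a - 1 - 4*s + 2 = -2*a - 4*s + 1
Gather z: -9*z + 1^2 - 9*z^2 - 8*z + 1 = -9*z^2 - 17*z + 2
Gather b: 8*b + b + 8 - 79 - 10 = 9*b - 81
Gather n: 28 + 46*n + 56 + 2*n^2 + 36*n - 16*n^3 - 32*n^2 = -16*n^3 - 30*n^2 + 82*n + 84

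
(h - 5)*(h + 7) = h^2 + 2*h - 35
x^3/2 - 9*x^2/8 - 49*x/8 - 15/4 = (x/2 + 1)*(x - 5)*(x + 3/4)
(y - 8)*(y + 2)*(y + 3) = y^3 - 3*y^2 - 34*y - 48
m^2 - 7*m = m*(m - 7)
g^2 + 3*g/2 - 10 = (g - 5/2)*(g + 4)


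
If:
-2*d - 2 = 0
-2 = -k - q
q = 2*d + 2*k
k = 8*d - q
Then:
No Solution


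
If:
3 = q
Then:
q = 3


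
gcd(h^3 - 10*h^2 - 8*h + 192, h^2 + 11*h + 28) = h + 4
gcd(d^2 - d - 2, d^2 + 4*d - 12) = d - 2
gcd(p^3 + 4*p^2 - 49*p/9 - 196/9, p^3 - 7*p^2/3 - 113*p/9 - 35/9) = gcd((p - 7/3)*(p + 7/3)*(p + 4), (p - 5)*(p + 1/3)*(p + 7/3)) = p + 7/3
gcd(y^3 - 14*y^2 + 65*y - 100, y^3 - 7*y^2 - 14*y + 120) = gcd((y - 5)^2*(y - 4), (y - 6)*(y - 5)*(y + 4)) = y - 5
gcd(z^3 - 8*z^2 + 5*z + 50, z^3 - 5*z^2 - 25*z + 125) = z^2 - 10*z + 25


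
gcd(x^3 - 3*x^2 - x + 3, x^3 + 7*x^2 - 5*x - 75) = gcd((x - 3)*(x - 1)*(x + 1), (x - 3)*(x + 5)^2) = x - 3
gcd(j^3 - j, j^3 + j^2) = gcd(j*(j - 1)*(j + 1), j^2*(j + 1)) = j^2 + j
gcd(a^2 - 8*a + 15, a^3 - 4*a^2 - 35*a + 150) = a - 5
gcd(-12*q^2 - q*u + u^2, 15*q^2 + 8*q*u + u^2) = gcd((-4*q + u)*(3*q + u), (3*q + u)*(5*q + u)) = 3*q + u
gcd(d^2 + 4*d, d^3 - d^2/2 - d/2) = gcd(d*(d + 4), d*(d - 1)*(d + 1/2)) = d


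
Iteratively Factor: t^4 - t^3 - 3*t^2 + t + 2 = (t + 1)*(t^3 - 2*t^2 - t + 2) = (t - 1)*(t + 1)*(t^2 - t - 2) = (t - 2)*(t - 1)*(t + 1)*(t + 1)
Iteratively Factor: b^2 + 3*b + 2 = (b + 1)*(b + 2)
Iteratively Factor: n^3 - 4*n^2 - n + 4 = (n - 1)*(n^2 - 3*n - 4) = (n - 1)*(n + 1)*(n - 4)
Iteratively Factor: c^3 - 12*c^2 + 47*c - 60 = (c - 4)*(c^2 - 8*c + 15) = (c - 4)*(c - 3)*(c - 5)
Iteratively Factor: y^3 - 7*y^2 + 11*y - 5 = (y - 1)*(y^2 - 6*y + 5) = (y - 5)*(y - 1)*(y - 1)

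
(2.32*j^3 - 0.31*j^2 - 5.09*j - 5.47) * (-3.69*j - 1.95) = -8.5608*j^4 - 3.3801*j^3 + 19.3866*j^2 + 30.1098*j + 10.6665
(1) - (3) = -2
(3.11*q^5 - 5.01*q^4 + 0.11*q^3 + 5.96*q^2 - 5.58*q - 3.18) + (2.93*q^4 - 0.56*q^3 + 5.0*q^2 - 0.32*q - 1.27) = 3.11*q^5 - 2.08*q^4 - 0.45*q^3 + 10.96*q^2 - 5.9*q - 4.45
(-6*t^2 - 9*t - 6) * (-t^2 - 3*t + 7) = 6*t^4 + 27*t^3 - 9*t^2 - 45*t - 42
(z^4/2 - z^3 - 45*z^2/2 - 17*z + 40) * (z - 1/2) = z^5/2 - 5*z^4/4 - 22*z^3 - 23*z^2/4 + 97*z/2 - 20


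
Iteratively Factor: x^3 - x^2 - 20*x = (x)*(x^2 - x - 20) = x*(x - 5)*(x + 4)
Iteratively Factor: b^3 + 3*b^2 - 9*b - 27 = (b + 3)*(b^2 - 9) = (b - 3)*(b + 3)*(b + 3)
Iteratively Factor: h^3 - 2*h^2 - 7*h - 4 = (h - 4)*(h^2 + 2*h + 1) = (h - 4)*(h + 1)*(h + 1)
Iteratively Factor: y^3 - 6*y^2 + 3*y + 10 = (y - 5)*(y^2 - y - 2) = (y - 5)*(y - 2)*(y + 1)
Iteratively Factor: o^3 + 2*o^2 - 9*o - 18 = (o + 3)*(o^2 - o - 6) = (o + 2)*(o + 3)*(o - 3)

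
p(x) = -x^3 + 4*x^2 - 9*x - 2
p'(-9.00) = -324.00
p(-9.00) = 1132.00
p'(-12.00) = -537.00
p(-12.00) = 2410.00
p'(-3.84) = -83.96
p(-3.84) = 148.17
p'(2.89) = -10.94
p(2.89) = -18.74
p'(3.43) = -16.85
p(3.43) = -26.16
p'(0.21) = -7.45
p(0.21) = -3.72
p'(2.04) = -5.16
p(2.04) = -12.20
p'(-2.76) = -53.93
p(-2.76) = 74.33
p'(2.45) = -7.41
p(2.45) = -14.75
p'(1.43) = -3.69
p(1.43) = -9.61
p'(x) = -3*x^2 + 8*x - 9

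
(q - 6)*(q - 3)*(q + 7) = q^3 - 2*q^2 - 45*q + 126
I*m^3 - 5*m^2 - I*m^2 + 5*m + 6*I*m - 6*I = (m - I)*(m + 6*I)*(I*m - I)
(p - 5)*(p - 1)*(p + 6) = p^3 - 31*p + 30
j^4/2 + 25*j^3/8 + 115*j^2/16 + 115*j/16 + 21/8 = (j/2 + 1)*(j + 1)*(j + 3/2)*(j + 7/4)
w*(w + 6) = w^2 + 6*w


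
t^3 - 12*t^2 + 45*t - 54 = (t - 6)*(t - 3)^2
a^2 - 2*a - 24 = (a - 6)*(a + 4)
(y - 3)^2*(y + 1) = y^3 - 5*y^2 + 3*y + 9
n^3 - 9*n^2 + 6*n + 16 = (n - 8)*(n - 2)*(n + 1)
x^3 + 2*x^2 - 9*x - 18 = (x - 3)*(x + 2)*(x + 3)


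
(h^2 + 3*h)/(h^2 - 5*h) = (h + 3)/(h - 5)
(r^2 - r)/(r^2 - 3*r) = (r - 1)/(r - 3)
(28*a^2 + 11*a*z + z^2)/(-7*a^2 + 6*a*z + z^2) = (4*a + z)/(-a + z)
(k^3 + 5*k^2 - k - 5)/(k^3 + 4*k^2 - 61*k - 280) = (k^2 - 1)/(k^2 - k - 56)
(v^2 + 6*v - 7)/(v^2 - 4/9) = 9*(v^2 + 6*v - 7)/(9*v^2 - 4)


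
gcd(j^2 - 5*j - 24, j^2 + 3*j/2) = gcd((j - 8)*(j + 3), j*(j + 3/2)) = 1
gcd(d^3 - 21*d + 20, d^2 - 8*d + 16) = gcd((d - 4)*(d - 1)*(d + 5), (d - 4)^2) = d - 4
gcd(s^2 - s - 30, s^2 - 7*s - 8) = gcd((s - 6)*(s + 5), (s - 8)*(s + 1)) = 1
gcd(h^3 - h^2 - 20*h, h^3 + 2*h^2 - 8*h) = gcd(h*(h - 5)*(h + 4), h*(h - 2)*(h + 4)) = h^2 + 4*h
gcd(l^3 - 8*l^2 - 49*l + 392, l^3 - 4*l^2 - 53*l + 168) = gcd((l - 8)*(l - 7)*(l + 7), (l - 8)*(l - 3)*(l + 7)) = l^2 - l - 56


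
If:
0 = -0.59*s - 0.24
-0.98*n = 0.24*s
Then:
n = 0.10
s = -0.41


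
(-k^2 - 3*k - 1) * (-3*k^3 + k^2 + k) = 3*k^5 + 8*k^4 - k^3 - 4*k^2 - k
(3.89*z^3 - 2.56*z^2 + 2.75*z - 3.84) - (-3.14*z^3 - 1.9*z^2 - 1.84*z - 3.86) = 7.03*z^3 - 0.66*z^2 + 4.59*z + 0.02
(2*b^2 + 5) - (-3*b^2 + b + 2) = 5*b^2 - b + 3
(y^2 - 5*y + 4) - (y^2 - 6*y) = y + 4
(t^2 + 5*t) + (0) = t^2 + 5*t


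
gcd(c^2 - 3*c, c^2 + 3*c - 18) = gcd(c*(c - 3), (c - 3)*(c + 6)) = c - 3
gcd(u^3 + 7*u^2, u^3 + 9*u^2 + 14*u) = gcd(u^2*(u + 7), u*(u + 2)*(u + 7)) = u^2 + 7*u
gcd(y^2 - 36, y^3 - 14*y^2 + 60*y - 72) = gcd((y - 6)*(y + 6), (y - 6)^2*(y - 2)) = y - 6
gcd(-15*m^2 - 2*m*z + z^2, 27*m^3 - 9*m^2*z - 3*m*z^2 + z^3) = 3*m + z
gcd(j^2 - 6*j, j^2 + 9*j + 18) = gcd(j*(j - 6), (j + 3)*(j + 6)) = 1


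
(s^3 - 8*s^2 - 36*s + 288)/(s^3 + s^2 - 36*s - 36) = (s - 8)/(s + 1)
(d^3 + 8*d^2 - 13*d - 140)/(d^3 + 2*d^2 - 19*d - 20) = (d + 7)/(d + 1)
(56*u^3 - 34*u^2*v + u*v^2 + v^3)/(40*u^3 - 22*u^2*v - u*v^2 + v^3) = (7*u + v)/(5*u + v)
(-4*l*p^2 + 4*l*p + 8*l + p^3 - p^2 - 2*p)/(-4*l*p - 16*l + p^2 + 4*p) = (p^2 - p - 2)/(p + 4)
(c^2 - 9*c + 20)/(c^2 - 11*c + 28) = (c - 5)/(c - 7)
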